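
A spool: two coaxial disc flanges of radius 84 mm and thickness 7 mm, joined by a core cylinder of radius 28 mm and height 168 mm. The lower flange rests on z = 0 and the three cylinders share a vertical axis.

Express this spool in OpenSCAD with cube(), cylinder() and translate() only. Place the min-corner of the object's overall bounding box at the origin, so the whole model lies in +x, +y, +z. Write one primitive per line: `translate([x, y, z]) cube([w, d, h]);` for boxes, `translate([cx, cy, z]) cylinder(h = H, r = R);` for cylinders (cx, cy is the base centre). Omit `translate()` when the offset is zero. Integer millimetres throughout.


translate([84, 84, 0]) cylinder(h = 7, r = 84);
translate([84, 84, 7]) cylinder(h = 168, r = 28);
translate([84, 84, 175]) cylinder(h = 7, r = 84);


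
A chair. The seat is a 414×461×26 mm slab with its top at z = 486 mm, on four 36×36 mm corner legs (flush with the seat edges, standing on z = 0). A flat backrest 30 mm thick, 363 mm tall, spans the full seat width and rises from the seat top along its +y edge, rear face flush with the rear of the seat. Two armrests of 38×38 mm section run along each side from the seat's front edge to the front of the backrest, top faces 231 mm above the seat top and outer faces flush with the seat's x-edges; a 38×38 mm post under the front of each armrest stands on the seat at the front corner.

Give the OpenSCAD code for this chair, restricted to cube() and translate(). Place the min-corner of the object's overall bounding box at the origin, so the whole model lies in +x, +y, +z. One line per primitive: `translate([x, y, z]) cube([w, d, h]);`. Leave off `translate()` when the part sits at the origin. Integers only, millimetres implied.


translate([0, 0, 460]) cube([414, 461, 26]);
cube([36, 36, 460]);
translate([378, 0, 0]) cube([36, 36, 460]);
translate([0, 425, 0]) cube([36, 36, 460]);
translate([378, 425, 0]) cube([36, 36, 460]);
translate([0, 431, 486]) cube([414, 30, 363]);
translate([0, 0, 679]) cube([38, 431, 38]);
translate([376, 0, 679]) cube([38, 431, 38]);
translate([0, 0, 486]) cube([38, 38, 193]);
translate([376, 0, 486]) cube([38, 38, 193]);


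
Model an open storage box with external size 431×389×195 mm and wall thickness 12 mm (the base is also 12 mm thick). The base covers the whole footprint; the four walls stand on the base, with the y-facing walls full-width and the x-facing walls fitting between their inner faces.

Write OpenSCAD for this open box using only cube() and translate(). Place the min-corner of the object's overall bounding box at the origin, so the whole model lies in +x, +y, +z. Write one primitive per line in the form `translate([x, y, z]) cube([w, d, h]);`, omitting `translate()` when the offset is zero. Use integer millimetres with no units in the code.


cube([431, 389, 12]);
translate([0, 0, 12]) cube([431, 12, 183]);
translate([0, 377, 12]) cube([431, 12, 183]);
translate([0, 12, 12]) cube([12, 365, 183]);
translate([419, 12, 12]) cube([12, 365, 183]);


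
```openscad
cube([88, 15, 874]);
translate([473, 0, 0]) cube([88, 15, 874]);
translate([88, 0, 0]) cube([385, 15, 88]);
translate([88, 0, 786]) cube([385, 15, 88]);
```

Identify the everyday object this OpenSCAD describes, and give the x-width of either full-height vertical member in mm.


A picture frame. The border width is 88 mm.

Four thin pieces enclosing a rectangular opening — a picture frame. The two full-height stiles are 874 mm tall; the top rail sits at z = 786 and is 88 mm tall, so the border above the opening is 874 − 786 = 88 mm, matching the stile x-width.


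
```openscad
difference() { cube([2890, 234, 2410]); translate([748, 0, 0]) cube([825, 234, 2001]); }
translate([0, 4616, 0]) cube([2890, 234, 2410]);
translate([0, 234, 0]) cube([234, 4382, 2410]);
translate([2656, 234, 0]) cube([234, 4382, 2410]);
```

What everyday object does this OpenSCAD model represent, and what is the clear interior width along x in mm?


A single room. The interior width is 2422 mm.

Four walls enclosing a rectangle with a door in the front wall — a room. Outside width 2890 minus two 234 mm walls gives 2422 mm.


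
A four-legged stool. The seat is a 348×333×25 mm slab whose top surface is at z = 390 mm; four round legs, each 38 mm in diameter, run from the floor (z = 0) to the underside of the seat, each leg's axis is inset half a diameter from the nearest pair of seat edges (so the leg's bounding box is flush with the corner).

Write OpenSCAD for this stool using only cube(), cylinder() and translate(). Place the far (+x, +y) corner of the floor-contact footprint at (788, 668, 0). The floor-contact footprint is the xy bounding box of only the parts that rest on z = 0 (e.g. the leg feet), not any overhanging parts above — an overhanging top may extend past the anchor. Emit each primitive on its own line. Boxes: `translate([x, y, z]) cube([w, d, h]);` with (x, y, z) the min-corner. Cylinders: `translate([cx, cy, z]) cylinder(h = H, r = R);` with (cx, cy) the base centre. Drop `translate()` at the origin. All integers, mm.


// leg_h = 390 - 25 = 365
translate([440, 335, 365]) cube([348, 333, 25]);
translate([459, 354, 0]) cylinder(h = 365, r = 19);
translate([769, 354, 0]) cylinder(h = 365, r = 19);
translate([459, 649, 0]) cylinder(h = 365, r = 19);
translate([769, 649, 0]) cylinder(h = 365, r = 19);


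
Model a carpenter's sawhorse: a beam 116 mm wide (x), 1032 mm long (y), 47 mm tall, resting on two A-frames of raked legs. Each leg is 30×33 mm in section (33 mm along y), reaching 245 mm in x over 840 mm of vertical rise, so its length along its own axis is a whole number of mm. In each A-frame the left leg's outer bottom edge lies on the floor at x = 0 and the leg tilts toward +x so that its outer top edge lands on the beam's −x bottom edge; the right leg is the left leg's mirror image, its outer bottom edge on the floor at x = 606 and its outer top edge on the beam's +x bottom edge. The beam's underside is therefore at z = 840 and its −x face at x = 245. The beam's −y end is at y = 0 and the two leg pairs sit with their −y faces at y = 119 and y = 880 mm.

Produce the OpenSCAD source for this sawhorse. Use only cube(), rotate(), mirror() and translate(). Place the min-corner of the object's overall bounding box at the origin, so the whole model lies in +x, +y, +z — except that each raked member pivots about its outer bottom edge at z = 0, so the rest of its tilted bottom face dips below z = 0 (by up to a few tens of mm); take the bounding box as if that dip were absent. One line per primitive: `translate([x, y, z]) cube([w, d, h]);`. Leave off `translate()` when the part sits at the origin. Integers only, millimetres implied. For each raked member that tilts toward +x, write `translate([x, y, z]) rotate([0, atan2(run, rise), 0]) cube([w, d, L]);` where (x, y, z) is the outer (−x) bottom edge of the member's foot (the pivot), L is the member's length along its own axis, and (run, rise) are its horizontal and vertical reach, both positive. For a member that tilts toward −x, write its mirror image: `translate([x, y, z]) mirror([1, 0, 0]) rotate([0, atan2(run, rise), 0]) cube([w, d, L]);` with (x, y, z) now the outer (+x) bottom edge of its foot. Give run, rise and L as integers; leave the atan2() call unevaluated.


// leg length = √(245² + 840²) = 875
// right-leg outer foot x = 2·245 + 116 = 606
// beam min-corner = (245, 0, 840)
translate([245, 0, 840]) cube([116, 1032, 47]);
translate([0, 119, 0]) rotate([0, atan2(245, 840), 0]) cube([30, 33, 875]);
translate([606, 119, 0]) mirror([1, 0, 0]) rotate([0, atan2(245, 840), 0]) cube([30, 33, 875]);
translate([0, 880, 0]) rotate([0, atan2(245, 840), 0]) cube([30, 33, 875]);
translate([606, 880, 0]) mirror([1, 0, 0]) rotate([0, atan2(245, 840), 0]) cube([30, 33, 875]);


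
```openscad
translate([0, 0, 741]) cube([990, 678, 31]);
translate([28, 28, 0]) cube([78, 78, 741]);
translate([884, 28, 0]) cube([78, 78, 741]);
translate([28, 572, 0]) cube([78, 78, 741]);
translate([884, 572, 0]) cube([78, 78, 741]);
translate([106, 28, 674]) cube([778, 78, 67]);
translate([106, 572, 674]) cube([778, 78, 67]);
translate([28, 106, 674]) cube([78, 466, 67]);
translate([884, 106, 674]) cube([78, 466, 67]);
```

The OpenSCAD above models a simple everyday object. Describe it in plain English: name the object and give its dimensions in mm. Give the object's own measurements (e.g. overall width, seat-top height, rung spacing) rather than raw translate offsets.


A table: top 990 mm (x) × 678 mm (y), 31 mm thick, upper face at z = 772 mm, on four 78×78 mm square legs, each inset 28 mm from the nearest pair of top edges from z = 0 to the bottom of the top. Four apron rails, 78 mm thick and 67 mm tall, run between adjacent legs with their top edges flush with the underside of the top and their outer faces flush with the legs' outer faces.


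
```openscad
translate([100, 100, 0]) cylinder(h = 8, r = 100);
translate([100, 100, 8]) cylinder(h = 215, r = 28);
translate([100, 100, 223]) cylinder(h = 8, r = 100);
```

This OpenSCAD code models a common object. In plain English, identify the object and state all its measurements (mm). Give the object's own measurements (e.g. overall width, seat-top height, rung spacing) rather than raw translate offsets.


A spool: two coaxial disc flanges of radius 100 mm and thickness 8 mm, joined by a core cylinder of radius 28 mm and height 215 mm. The lower flange rests on z = 0 and the three cylinders share a vertical axis.


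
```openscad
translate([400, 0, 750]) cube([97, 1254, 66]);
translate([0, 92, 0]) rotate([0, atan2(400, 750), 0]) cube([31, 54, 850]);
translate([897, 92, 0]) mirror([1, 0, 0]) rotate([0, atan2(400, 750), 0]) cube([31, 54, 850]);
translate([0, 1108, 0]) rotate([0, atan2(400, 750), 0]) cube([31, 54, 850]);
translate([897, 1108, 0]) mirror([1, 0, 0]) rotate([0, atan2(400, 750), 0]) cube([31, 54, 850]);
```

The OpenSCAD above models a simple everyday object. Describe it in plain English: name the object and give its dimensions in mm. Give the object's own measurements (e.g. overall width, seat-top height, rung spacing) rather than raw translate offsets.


A sawhorse. A 97×1254×66 mm beam (x, y, z) sits on two A-frame leg pairs. Each pair is two raked legs of 31×54 mm section (54 mm along y) splaying symmetrically in x. Each leg rises 750 mm vertically over 400 mm of horizontal reach and is 850 mm long along its own axis. Every leg's outer bottom edge rests on the floor and its outer top edge meets a bottom edge of the beam — the left legs (tilting toward +x) meet the beam's −x bottom edge, the right legs (their mirror images, tilting toward −x) meet its +x bottom edge — so the leg tops tuck under the beam, the beam's underside is 750 mm above the floor, and the feet are 897 mm apart outside-to-outside with the beam centred between them. The two leg pairs are set in 92 mm from either end of the beam.


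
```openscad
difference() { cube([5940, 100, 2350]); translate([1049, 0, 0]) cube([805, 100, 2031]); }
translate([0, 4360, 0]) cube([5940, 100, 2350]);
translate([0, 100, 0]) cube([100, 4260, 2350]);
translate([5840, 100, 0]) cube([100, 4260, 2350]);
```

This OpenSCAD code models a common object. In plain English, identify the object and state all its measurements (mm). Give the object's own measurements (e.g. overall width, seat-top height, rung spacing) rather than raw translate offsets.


A single room: four walls, each 2350 mm tall and 100 mm thick, enclosing an outside footprint 5940×4460 mm (x × y), no floor or roof. The front and back walls (−y and +y sides) run the full x-width; the side walls fit between their inner faces. A door opening 805 mm wide and 2031 mm tall is cut through the front wall from the floor up, its −x edge 1049 mm from the wall's −x end.


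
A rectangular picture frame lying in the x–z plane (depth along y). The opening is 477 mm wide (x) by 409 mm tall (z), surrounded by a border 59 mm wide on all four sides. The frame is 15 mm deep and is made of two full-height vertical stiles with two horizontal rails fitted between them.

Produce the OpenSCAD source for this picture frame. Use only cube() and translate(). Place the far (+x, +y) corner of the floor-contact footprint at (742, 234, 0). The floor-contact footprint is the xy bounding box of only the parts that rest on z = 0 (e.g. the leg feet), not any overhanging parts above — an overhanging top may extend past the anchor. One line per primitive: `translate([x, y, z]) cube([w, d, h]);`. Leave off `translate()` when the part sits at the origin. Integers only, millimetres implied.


translate([147, 219, 0]) cube([59, 15, 527]);
translate([683, 219, 0]) cube([59, 15, 527]);
translate([206, 219, 0]) cube([477, 15, 59]);
translate([206, 219, 468]) cube([477, 15, 59]);


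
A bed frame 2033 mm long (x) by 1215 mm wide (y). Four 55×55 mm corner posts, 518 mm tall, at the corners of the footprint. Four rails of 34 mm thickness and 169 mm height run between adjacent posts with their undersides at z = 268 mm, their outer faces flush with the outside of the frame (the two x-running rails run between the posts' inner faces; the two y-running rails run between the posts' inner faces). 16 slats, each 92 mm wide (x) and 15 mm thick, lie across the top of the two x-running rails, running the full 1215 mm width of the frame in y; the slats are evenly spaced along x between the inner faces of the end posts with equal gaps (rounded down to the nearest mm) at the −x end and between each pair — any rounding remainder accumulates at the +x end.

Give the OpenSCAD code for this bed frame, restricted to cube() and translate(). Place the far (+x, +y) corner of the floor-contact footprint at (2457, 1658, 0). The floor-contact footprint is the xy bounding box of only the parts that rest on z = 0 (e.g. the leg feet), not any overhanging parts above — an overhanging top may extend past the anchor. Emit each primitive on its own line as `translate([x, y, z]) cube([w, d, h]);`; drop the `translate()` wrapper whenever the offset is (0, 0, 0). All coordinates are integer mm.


// slat z = rail_z + rail_h = 268 + 169 = 437
// slat gap = ⌊(1923 − 16·92) / 17⌋ = 26
translate([424, 443, 0]) cube([55, 55, 518]);
translate([424, 1603, 0]) cube([55, 55, 518]);
translate([2402, 443, 0]) cube([55, 55, 518]);
translate([2402, 1603, 0]) cube([55, 55, 518]);
translate([479, 443, 268]) cube([1923, 34, 169]);
translate([479, 1624, 268]) cube([1923, 34, 169]);
translate([424, 498, 268]) cube([34, 1105, 169]);
translate([2423, 498, 268]) cube([34, 1105, 169]);
translate([505, 443, 437]) cube([92, 1215, 15]);
translate([623, 443, 437]) cube([92, 1215, 15]);
translate([741, 443, 437]) cube([92, 1215, 15]);
translate([859, 443, 437]) cube([92, 1215, 15]);
translate([977, 443, 437]) cube([92, 1215, 15]);
translate([1095, 443, 437]) cube([92, 1215, 15]);
translate([1213, 443, 437]) cube([92, 1215, 15]);
translate([1331, 443, 437]) cube([92, 1215, 15]);
translate([1449, 443, 437]) cube([92, 1215, 15]);
translate([1567, 443, 437]) cube([92, 1215, 15]);
translate([1685, 443, 437]) cube([92, 1215, 15]);
translate([1803, 443, 437]) cube([92, 1215, 15]);
translate([1921, 443, 437]) cube([92, 1215, 15]);
translate([2039, 443, 437]) cube([92, 1215, 15]);
translate([2157, 443, 437]) cube([92, 1215, 15]);
translate([2275, 443, 437]) cube([92, 1215, 15]);


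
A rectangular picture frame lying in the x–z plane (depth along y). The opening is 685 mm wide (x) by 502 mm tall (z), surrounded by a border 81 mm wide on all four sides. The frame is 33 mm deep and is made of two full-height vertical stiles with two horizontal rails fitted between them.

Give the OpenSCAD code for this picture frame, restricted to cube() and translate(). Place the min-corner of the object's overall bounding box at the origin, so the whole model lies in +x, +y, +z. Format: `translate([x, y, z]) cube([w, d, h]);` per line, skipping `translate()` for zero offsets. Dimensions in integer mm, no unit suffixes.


cube([81, 33, 664]);
translate([766, 0, 0]) cube([81, 33, 664]);
translate([81, 0, 0]) cube([685, 33, 81]);
translate([81, 0, 583]) cube([685, 33, 81]);


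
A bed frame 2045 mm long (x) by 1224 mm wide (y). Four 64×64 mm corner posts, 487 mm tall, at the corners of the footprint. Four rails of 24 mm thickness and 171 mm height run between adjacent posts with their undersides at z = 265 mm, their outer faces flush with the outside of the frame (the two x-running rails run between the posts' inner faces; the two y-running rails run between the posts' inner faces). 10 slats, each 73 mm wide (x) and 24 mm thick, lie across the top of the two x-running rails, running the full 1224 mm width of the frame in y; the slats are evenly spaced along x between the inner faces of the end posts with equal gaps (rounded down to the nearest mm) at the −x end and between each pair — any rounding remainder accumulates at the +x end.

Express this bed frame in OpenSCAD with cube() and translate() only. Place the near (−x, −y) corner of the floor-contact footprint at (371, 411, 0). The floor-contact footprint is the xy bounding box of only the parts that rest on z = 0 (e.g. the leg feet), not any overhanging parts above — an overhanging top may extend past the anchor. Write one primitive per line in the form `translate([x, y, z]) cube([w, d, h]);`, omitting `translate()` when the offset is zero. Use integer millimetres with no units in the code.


translate([371, 411, 0]) cube([64, 64, 487]);
translate([371, 1571, 0]) cube([64, 64, 487]);
translate([2352, 411, 0]) cube([64, 64, 487]);
translate([2352, 1571, 0]) cube([64, 64, 487]);
translate([435, 411, 265]) cube([1917, 24, 171]);
translate([435, 1611, 265]) cube([1917, 24, 171]);
translate([371, 475, 265]) cube([24, 1096, 171]);
translate([2392, 475, 265]) cube([24, 1096, 171]);
translate([542, 411, 436]) cube([73, 1224, 24]);
translate([722, 411, 436]) cube([73, 1224, 24]);
translate([902, 411, 436]) cube([73, 1224, 24]);
translate([1082, 411, 436]) cube([73, 1224, 24]);
translate([1262, 411, 436]) cube([73, 1224, 24]);
translate([1442, 411, 436]) cube([73, 1224, 24]);
translate([1622, 411, 436]) cube([73, 1224, 24]);
translate([1802, 411, 436]) cube([73, 1224, 24]);
translate([1982, 411, 436]) cube([73, 1224, 24]);
translate([2162, 411, 436]) cube([73, 1224, 24]);


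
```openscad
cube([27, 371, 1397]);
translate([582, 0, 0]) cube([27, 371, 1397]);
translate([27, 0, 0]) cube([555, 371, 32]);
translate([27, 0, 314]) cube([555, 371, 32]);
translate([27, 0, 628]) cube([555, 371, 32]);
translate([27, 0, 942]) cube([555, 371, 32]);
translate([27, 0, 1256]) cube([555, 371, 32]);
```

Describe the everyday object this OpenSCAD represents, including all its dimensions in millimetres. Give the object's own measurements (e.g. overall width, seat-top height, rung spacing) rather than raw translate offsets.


An open bookshelf. Two side panels, each 27 mm thick, 371 mm deep and 1397 mm tall, stand 609 mm apart (outside-to-outside). Between them sit 5 shelves, each 32 mm thick and 371 mm deep, spanning the full gap between the sides. The bottom shelf rests on the floor (its underside at z = 0) and the clear gap between one shelf's top and the next shelf's underside is 282 mm.


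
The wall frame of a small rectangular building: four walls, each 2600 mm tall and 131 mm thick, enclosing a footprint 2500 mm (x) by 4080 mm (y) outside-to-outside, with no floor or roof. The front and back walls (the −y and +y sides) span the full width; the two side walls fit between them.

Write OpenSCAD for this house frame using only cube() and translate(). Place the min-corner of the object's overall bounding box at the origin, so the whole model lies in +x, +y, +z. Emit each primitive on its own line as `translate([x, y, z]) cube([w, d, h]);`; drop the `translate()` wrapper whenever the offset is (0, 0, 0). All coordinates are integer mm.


cube([2500, 131, 2600]);
translate([0, 3949, 0]) cube([2500, 131, 2600]);
translate([0, 131, 0]) cube([131, 3818, 2600]);
translate([2369, 131, 0]) cube([131, 3818, 2600]);


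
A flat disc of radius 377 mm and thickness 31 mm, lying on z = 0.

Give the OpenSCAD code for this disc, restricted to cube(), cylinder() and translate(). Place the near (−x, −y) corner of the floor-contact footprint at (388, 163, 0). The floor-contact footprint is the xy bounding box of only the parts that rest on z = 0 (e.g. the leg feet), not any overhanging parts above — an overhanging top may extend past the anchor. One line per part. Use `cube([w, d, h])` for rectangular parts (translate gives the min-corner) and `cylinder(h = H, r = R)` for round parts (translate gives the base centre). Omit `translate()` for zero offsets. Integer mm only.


translate([765, 540, 0]) cylinder(h = 31, r = 377);


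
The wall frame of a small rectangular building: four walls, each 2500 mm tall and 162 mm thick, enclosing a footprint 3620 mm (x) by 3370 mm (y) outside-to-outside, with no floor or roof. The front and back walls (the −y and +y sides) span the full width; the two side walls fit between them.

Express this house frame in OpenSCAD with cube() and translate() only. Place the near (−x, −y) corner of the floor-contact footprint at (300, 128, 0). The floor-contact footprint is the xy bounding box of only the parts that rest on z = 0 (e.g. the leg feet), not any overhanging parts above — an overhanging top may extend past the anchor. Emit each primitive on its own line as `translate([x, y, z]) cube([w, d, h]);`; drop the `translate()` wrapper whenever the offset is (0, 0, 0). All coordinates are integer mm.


translate([300, 128, 0]) cube([3620, 162, 2500]);
translate([300, 3336, 0]) cube([3620, 162, 2500]);
translate([300, 290, 0]) cube([162, 3046, 2500]);
translate([3758, 290, 0]) cube([162, 3046, 2500]);


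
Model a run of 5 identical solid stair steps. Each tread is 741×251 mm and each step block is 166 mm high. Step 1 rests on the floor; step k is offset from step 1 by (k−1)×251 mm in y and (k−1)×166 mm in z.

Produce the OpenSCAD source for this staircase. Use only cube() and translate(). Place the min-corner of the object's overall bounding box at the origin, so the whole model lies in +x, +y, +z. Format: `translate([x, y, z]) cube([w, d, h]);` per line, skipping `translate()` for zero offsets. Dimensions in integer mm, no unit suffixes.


cube([741, 251, 166]);
translate([0, 251, 166]) cube([741, 251, 166]);
translate([0, 502, 332]) cube([741, 251, 166]);
translate([0, 753, 498]) cube([741, 251, 166]);
translate([0, 1004, 664]) cube([741, 251, 166]);


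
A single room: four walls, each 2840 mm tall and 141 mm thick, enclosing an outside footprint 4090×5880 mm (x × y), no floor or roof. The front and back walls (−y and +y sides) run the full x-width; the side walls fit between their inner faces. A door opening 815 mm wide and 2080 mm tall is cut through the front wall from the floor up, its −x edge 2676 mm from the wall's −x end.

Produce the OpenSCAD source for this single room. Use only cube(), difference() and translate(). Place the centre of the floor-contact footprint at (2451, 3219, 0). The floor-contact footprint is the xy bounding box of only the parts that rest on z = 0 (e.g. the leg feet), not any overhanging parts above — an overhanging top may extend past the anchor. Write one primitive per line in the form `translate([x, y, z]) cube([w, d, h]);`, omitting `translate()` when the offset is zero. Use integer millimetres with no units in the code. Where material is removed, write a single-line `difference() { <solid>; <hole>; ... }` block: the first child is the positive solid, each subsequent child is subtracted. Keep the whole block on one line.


difference() { translate([406, 279, 0]) cube([4090, 141, 2840]); translate([3082, 279, 0]) cube([815, 141, 2080]); }
translate([406, 6018, 0]) cube([4090, 141, 2840]);
translate([406, 420, 0]) cube([141, 5598, 2840]);
translate([4355, 420, 0]) cube([141, 5598, 2840]);


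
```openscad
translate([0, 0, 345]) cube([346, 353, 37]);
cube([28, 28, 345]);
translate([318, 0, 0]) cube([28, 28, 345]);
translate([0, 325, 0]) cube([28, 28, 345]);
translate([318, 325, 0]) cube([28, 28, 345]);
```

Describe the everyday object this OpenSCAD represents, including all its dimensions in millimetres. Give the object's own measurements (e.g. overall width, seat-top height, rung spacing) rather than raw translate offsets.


A four-legged stool. The seat is a 346×353×37 mm slab whose top surface is at z = 382 mm; four square legs, each 28×28 mm in cross-section, run from the floor (z = 0) to the underside of the seat, each flush with a corner of the seat.


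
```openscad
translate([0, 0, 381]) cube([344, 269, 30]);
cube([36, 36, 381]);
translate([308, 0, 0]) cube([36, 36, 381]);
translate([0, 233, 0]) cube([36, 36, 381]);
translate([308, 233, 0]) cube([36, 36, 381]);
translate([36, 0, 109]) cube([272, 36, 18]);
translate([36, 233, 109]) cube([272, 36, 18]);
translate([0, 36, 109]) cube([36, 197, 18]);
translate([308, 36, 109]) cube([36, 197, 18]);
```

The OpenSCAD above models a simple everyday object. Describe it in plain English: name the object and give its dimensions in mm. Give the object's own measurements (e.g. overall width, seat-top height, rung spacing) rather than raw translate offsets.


A simple wooden stool: a rectangular seat 344 mm (x) by 269 mm (y), 30 mm thick, top face at z = 411 mm, on four square legs, each 36×36 mm in cross-section. The legs rest on z = 0, each flush with a corner of the seat. Four stretchers, 36 mm wide and 18 mm tall, connect adjacent legs with their undersides at z = 109 mm, each running between the inner faces of the legs it joins and aligned with the legs' outer faces on the other axis.


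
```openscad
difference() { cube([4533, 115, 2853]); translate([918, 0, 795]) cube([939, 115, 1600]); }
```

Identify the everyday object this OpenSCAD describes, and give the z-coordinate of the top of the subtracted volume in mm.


A wall with a window opening. The window head height is 2395 mm.

A wall with a rectangular opening subtracted — a window. Sill at z = 795, opening 1600 mm tall, so the head is at 795 + 1600 = 2395 mm.


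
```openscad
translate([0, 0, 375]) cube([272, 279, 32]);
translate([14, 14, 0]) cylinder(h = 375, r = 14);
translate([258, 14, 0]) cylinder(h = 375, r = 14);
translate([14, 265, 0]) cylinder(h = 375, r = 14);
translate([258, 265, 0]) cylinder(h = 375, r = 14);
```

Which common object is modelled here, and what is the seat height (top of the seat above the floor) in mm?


A stool. The seat height is 407 mm.

A 272×279×32 slab at z = 375 on four corner cylinders — a stool. The seat top is 375 + 32 = 407 mm.


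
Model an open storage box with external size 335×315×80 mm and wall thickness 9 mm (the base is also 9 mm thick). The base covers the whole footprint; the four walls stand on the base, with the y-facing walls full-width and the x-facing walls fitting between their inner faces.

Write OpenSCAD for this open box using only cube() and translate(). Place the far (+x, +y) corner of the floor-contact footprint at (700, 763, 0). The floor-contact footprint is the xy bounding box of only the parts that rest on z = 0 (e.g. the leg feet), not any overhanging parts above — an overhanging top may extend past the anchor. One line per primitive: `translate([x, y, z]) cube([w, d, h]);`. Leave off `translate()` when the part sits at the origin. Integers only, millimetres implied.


translate([365, 448, 0]) cube([335, 315, 9]);
translate([365, 448, 9]) cube([335, 9, 71]);
translate([365, 754, 9]) cube([335, 9, 71]);
translate([365, 457, 9]) cube([9, 297, 71]);
translate([691, 457, 9]) cube([9, 297, 71]);


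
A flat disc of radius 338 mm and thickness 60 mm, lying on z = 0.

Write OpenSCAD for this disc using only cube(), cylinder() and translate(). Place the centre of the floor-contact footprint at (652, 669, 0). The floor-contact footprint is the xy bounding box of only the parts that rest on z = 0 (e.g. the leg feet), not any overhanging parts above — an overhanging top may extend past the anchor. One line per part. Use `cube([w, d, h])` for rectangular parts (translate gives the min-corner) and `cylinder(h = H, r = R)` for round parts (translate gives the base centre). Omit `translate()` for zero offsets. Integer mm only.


translate([652, 669, 0]) cylinder(h = 60, r = 338);


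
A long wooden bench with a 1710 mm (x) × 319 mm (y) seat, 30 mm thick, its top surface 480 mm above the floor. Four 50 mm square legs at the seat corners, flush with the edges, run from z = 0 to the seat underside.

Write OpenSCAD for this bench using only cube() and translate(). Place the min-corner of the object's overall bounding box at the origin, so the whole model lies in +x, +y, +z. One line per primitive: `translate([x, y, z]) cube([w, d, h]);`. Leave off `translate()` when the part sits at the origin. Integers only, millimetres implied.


translate([0, 0, 450]) cube([1710, 319, 30]);
cube([50, 50, 450]);
translate([0, 269, 0]) cube([50, 50, 450]);
translate([1660, 0, 0]) cube([50, 50, 450]);
translate([1660, 269, 0]) cube([50, 50, 450]);


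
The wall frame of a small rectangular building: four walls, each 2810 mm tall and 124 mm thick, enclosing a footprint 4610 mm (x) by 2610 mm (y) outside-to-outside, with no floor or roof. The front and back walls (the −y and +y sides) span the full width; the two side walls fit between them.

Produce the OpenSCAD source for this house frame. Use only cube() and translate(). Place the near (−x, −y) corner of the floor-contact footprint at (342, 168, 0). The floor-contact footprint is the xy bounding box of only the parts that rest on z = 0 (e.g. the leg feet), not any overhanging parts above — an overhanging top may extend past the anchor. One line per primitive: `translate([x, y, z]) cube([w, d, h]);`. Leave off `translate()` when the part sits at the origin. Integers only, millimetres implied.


translate([342, 168, 0]) cube([4610, 124, 2810]);
translate([342, 2654, 0]) cube([4610, 124, 2810]);
translate([342, 292, 0]) cube([124, 2362, 2810]);
translate([4828, 292, 0]) cube([124, 2362, 2810]);


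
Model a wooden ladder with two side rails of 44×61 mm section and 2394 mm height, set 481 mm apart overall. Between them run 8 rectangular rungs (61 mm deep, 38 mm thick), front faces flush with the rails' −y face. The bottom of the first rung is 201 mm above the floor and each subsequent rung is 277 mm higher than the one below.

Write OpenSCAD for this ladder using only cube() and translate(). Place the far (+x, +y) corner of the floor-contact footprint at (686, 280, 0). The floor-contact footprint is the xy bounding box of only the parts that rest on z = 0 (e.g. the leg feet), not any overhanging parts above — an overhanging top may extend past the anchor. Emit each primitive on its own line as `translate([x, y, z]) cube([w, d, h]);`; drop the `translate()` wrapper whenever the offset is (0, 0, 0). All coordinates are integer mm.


// rung span = 481 - 2*44 = 393
// rung[k] z = 201 + k*277
translate([205, 219, 0]) cube([44, 61, 2394]);
translate([642, 219, 0]) cube([44, 61, 2394]);
translate([249, 219, 201]) cube([393, 61, 38]);
translate([249, 219, 478]) cube([393, 61, 38]);
translate([249, 219, 755]) cube([393, 61, 38]);
translate([249, 219, 1032]) cube([393, 61, 38]);
translate([249, 219, 1309]) cube([393, 61, 38]);
translate([249, 219, 1586]) cube([393, 61, 38]);
translate([249, 219, 1863]) cube([393, 61, 38]);
translate([249, 219, 2140]) cube([393, 61, 38]);


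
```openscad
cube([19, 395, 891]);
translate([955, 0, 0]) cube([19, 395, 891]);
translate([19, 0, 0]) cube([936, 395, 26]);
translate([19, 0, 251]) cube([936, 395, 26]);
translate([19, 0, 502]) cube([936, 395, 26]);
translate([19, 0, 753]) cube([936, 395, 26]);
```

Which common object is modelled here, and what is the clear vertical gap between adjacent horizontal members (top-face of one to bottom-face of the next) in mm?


A bookshelf. The clear shelf gap is 225 mm.

Two tall side panels with 4 horizontal boards between them — a bookshelf. The first two shelf undersides are at z = 0 and z = 251; with shelf thickness 26, the clear gap is 251 − 0 − 26 = 225 mm.


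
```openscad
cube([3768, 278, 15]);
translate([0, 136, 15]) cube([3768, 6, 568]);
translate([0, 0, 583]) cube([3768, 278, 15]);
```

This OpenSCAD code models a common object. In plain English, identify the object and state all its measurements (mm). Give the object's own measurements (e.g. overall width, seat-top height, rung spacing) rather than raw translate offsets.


An I-beam lying along x, 3768 mm long. Overall section height 598 mm. Two flanges 278 mm wide (y) and 15 mm thick, one on the floor and one at the top; a web 6 mm thick runs between them, centred on the flange width.


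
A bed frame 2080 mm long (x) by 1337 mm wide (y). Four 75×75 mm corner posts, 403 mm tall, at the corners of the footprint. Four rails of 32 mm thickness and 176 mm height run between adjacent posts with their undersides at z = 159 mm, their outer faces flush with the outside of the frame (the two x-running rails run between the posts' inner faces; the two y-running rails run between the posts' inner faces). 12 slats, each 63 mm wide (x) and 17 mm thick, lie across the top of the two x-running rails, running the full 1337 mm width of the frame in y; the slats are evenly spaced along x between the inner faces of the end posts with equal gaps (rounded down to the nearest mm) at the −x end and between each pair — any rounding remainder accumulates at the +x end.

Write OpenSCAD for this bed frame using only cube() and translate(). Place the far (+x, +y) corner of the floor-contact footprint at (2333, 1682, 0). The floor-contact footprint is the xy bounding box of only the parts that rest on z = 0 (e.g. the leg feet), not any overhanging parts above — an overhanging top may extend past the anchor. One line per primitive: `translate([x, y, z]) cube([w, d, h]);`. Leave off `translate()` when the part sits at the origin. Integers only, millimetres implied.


translate([253, 345, 0]) cube([75, 75, 403]);
translate([253, 1607, 0]) cube([75, 75, 403]);
translate([2258, 345, 0]) cube([75, 75, 403]);
translate([2258, 1607, 0]) cube([75, 75, 403]);
translate([328, 345, 159]) cube([1930, 32, 176]);
translate([328, 1650, 159]) cube([1930, 32, 176]);
translate([253, 420, 159]) cube([32, 1187, 176]);
translate([2301, 420, 159]) cube([32, 1187, 176]);
translate([418, 345, 335]) cube([63, 1337, 17]);
translate([571, 345, 335]) cube([63, 1337, 17]);
translate([724, 345, 335]) cube([63, 1337, 17]);
translate([877, 345, 335]) cube([63, 1337, 17]);
translate([1030, 345, 335]) cube([63, 1337, 17]);
translate([1183, 345, 335]) cube([63, 1337, 17]);
translate([1336, 345, 335]) cube([63, 1337, 17]);
translate([1489, 345, 335]) cube([63, 1337, 17]);
translate([1642, 345, 335]) cube([63, 1337, 17]);
translate([1795, 345, 335]) cube([63, 1337, 17]);
translate([1948, 345, 335]) cube([63, 1337, 17]);
translate([2101, 345, 335]) cube([63, 1337, 17]);


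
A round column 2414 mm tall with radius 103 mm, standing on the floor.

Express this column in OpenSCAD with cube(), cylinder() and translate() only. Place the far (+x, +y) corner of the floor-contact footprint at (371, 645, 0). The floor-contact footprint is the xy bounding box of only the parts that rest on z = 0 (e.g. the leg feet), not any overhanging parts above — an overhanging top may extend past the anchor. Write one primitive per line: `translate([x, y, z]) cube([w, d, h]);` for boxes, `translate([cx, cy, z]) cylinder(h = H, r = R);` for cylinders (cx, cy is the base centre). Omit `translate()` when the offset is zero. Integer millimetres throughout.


translate([268, 542, 0]) cylinder(h = 2414, r = 103);


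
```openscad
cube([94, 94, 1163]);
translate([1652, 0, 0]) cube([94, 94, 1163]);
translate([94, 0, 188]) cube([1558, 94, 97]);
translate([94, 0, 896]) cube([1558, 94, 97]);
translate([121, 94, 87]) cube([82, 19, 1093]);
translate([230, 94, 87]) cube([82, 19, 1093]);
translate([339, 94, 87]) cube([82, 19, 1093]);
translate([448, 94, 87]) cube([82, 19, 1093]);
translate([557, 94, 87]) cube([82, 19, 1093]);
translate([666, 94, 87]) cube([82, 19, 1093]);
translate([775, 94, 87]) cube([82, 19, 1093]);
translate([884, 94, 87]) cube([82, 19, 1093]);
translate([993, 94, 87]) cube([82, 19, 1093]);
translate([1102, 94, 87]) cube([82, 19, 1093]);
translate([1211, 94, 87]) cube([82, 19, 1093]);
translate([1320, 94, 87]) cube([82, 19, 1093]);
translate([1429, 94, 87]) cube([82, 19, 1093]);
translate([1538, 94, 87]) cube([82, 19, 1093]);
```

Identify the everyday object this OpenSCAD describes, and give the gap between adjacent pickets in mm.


A fence section. The picket gap is 27 mm.

Two posts, two rails, 14 pickets — a fence section. Span 1558 mm holds 14 pickets of 82 mm with 15 equal gaps: ⌊(1558 − 14·82) / 15⌋ = 27 mm.


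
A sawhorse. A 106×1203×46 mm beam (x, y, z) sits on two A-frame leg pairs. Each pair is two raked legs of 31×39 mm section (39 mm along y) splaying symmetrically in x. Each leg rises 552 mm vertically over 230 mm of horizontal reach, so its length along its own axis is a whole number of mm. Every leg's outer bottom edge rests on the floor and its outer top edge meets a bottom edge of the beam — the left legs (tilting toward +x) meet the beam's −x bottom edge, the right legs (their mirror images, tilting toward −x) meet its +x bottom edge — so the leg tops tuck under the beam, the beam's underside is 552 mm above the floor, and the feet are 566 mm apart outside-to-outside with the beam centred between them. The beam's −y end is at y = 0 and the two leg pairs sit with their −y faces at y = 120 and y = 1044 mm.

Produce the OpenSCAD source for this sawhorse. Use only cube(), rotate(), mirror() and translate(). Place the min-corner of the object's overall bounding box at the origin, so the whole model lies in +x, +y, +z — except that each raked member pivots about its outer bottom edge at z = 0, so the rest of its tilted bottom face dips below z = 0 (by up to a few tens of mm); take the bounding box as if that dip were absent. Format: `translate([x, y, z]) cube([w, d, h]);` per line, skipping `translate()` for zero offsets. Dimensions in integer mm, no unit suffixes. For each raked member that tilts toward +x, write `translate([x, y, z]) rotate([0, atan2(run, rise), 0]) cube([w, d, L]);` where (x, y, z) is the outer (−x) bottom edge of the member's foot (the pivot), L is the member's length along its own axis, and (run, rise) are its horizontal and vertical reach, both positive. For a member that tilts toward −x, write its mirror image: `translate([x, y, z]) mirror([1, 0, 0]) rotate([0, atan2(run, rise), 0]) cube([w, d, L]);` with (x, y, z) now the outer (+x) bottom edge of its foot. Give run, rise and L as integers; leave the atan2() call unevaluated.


translate([230, 0, 552]) cube([106, 1203, 46]);
translate([0, 120, 0]) rotate([0, atan2(230, 552), 0]) cube([31, 39, 598]);
translate([566, 120, 0]) mirror([1, 0, 0]) rotate([0, atan2(230, 552), 0]) cube([31, 39, 598]);
translate([0, 1044, 0]) rotate([0, atan2(230, 552), 0]) cube([31, 39, 598]);
translate([566, 1044, 0]) mirror([1, 0, 0]) rotate([0, atan2(230, 552), 0]) cube([31, 39, 598]);


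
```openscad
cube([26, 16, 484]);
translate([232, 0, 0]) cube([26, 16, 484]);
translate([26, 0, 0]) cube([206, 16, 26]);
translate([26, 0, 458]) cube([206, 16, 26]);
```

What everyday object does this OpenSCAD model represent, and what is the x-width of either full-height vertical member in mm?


A picture frame. The border width is 26 mm.

Four thin pieces enclosing a rectangular opening — a picture frame. The two full-height stiles are 484 mm tall; the top rail sits at z = 458 and is 26 mm tall, so the border above the opening is 484 − 458 = 26 mm, matching the stile x-width.


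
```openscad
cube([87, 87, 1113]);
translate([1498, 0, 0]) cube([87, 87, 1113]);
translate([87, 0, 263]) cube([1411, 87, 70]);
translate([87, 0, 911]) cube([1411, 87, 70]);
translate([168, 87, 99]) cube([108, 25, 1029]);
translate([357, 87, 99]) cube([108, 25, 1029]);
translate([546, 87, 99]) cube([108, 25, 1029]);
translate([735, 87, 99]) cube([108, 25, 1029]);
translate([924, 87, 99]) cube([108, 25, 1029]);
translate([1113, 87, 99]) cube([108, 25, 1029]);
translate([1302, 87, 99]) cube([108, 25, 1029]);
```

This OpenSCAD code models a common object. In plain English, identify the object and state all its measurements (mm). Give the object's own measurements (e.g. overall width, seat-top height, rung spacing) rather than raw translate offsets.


A fence section. Two 87×87 mm posts, 1113 mm tall, stand on the floor with a clear span of 1411 mm between their inner faces. Two horizontal rails of 87×70 mm section span the gap between the posts with their undersides at z = 263 mm and z = 911 mm, flush with the posts' −y face. 7 pickets, each 108 mm wide, 25 mm thick and 1029 mm tall, are fixed to the +y face of the rails with their bottoms at z = 99 mm, spaced across the span with a 81 mm gap after the −x post and between neighbouring pickets, with 88 mm left before the +x post.
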